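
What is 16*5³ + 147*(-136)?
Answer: -17992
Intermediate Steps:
16*5³ + 147*(-136) = 16*125 - 19992 = 2000 - 19992 = -17992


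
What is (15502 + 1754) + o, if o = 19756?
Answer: 37012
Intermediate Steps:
(15502 + 1754) + o = (15502 + 1754) + 19756 = 17256 + 19756 = 37012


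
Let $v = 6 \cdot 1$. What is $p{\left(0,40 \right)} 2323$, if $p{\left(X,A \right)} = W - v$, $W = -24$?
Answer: $-69690$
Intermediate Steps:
$v = 6$
$p{\left(X,A \right)} = -30$ ($p{\left(X,A \right)} = -24 - 6 = -30$)
$p{\left(0,40 \right)} 2323 = \left(-30\right) 2323 = -69690$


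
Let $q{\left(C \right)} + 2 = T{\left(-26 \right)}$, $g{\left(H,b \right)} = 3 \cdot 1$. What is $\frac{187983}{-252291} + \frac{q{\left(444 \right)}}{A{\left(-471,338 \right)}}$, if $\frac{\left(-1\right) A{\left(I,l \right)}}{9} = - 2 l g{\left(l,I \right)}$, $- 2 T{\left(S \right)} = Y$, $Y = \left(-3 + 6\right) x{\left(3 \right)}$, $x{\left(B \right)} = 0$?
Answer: $- \frac{43994491}{59036094} \approx -0.74521$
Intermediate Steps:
$g{\left(H,b \right)} = 3$
$Y = 0$ ($Y = \left(-3 + 6\right) 0 = 3 \cdot 0 = 0$)
$T{\left(S \right)} = 0$ ($T{\left(S \right)} = \left(- \frac{1}{2}\right) 0 = 0$)
$A{\left(I,l \right)} = 54 l$ ($A{\left(I,l \right)} = - 9 - 2 l 3 = - 9 \left(- 6 l\right) = 54 l$)
$q{\left(C \right)} = -2$ ($q{\left(C \right)} = -2 + 0 = -2$)
$\frac{187983}{-252291} + \frac{q{\left(444 \right)}}{A{\left(-471,338 \right)}} = \frac{187983}{-252291} - \frac{2}{54 \cdot 338} = 187983 \left(- \frac{1}{252291}\right) - \frac{2}{18252} = - \frac{62661}{84097} - \frac{1}{9126} = - \frac{43994491}{59036094}$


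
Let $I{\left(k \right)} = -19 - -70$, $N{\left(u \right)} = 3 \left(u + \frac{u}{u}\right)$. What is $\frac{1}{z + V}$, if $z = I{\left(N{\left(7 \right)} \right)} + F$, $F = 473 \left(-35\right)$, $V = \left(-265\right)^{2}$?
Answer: $\frac{1}{53721} \approx 1.8615 \cdot 10^{-5}$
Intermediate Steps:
$N{\left(u \right)} = 3 + 3 u$ ($N{\left(u \right)} = 3 \left(u + 1\right) = 3 \left(1 + u\right) = 3 + 3 u$)
$I{\left(k \right)} = 51$ ($I{\left(k \right)} = -19 + 70 = 51$)
$V = 70225$
$F = -16555$
$z = -16504$ ($z = 51 - 16555 = -16504$)
$\frac{1}{z + V} = \frac{1}{-16504 + 70225} = \frac{1}{53721}$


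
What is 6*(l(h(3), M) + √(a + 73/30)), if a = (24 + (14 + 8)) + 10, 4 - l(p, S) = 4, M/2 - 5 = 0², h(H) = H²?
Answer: √52590/5 ≈ 45.865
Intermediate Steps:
M = 10 (M = 10 + 2*0² = 10 + 2*0 = 10 + 0 = 10)
l(p, S) = 0 (l(p, S) = 4 - 1*4 = 4 - 4 = 0)
a = 56 (a = (24 + 22) + 10 = 46 + 10 = 56)
6*(l(h(3), M) + √(a + 73/30)) = 6*(0 + √(56 + 73/30)) = 6*(0 + √(1753/30)) = 6*(0 + √52590/30) = 6*(√52590/30) = √52590/5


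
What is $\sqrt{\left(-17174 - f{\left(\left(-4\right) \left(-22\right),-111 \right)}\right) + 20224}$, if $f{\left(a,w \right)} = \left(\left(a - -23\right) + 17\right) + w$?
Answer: $3 \sqrt{337} \approx 55.073$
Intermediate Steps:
$f{\left(a,w \right)} = 40 + a + w$ ($f{\left(a,w \right)} = \left(\left(a + 23\right) + 17\right) + w = \left(\left(23 + a\right) + 17\right) + w = \left(40 + a\right) + w = 40 + a + w$)
$\sqrt{\left(-17174 - f{\left(\left(-4\right) \left(-22\right),-111 \right)}\right) + 20224} = \sqrt{\left(-17174 - \left(40 - -88 - 111\right)\right) + 20224} = \sqrt{\left(-17174 - \left(40 + 88 - 111\right)\right) + 20224} = \sqrt{\left(-17174 - 17\right) + 20224} = \sqrt{-17191 + 20224} = \sqrt{3033} = 3 \sqrt{337}$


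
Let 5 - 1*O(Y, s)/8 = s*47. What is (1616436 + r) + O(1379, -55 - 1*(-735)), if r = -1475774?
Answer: -114978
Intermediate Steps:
O(Y, s) = 40 - 376*s (O(Y, s) = 40 - 8*s*47 = 40 - 376*s)
(1616436 + r) + O(1379, -55 - 1*(-735)) = (1616436 - 1475774) + (40 - 376*(-55 - 1*(-735))) = 140662 + (40 - 376*(-55 + 735)) = 140662 + (40 - 376*680) = 140662 + (40 - 255680) = 140662 - 255640 = -114978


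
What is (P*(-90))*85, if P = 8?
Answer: -61200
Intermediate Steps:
(P*(-90))*85 = (8*(-90))*85 = -720*85 = -61200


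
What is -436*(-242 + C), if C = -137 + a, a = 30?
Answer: 152164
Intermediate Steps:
C = -107 (C = -137 + 30 = -107)
-436*(-242 + C) = -436*(-242 - 107) = -436*(-349) = 152164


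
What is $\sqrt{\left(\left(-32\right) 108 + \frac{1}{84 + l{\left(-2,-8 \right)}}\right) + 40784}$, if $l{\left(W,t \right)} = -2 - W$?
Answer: $\frac{\sqrt{65846613}}{42} \approx 193.2$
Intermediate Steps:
$\sqrt{\left(\left(-32\right) 108 + \frac{1}{84 + l{\left(-2,-8 \right)}}\right) + 40784} = \sqrt{\left(\left(-32\right) 108 + \frac{1}{84 - 0}\right) + 40784} = \sqrt{\left(-3456 + \frac{1}{84 + \left(-2 + 2\right)}\right) + 40784} = \sqrt{\left(-3456 + \frac{1}{84 + 0}\right) + 40784} = \sqrt{\left(-3456 + \frac{1}{84}\right) + 40784} = \sqrt{- \frac{290303}{84} + 40784} = \sqrt{\frac{3135553}{84}} = \frac{\sqrt{65846613}}{42}$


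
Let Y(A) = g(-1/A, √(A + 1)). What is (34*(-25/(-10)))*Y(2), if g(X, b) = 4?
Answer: 340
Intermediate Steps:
Y(A) = 4
(34*(-25/(-10)))*Y(2) = (34*(-25/(-10)))*4 = (34*(-25*(-⅒)))*4 = (34*(5/2))*4 = 85*4 = 340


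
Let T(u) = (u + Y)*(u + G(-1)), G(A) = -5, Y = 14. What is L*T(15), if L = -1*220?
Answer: -63800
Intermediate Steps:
L = -220
T(u) = (-5 + u)*(14 + u) (T(u) = (u + 14)*(u - 5) = (14 + u)*(-5 + u) = (-5 + u)*(14 + u))
L*T(15) = -220*(-70 + 15² + 9*15) = -220*(-70 + 225 + 135) = -220*290 = -63800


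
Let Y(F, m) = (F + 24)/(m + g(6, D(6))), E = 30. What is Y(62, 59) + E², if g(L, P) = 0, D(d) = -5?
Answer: 53186/59 ≈ 901.46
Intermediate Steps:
Y(F, m) = (24 + F)/m (Y(F, m) = (F + 24)/(m + 0) = (24 + F)/m)
Y(62, 59) + E² = (24 + 62)/59 + 30² = (1/59)*86 + 900 = 86/59 + 900 = 53186/59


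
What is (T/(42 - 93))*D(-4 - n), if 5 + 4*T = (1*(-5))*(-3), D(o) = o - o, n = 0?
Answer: 0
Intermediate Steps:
D(o) = 0
T = 5/2 (T = -5/4 + ((1*(-5))*(-3))/4 = -5/4 + (-5*(-3))/4 = -5/4 + (1/4)*15 = -5/4 + 15/4 = 5/2 ≈ 2.5000)
(T/(42 - 93))*D(-4 - n) = ((5/2)/(42 - 93))*0 = ((5/2)/(-51))*0 = -1/51*5/2*0 = -5/102*0 = 0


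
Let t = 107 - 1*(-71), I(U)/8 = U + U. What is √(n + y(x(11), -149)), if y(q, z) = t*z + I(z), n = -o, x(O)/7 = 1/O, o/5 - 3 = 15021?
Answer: I*√104026 ≈ 322.53*I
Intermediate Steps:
o = 75120 (o = 15 + 5*15021 = 15 + 75105 = 75120)
x(O) = 7/O
n = -75120 (n = -1*75120 = -75120)
I(U) = 16*U (I(U) = 8*(U + U) = 8*(2*U) = 16*U)
t = 178 (t = 107 + 71 = 178)
y(q, z) = 194*z (y(q, z) = 178*z + 16*z = 194*z)
√(n + y(x(11), -149)) = √(-75120 + 194*(-149)) = √(-75120 - 28906) = √(-104026) = I*√104026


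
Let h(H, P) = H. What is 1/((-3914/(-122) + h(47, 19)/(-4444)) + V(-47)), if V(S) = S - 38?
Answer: -271084/14348099 ≈ -0.018893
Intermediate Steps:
V(S) = -38 + S
1/((-3914/(-122) + h(47, 19)/(-4444)) + V(-47)) = 1/((-3914/(-122) + 47/(-4444)) + (-38 - 47)) = 1/((-3914*(-1/122) + 47*(-1/4444)) - 85) = 1/((1957/61 - 47/4444) - 85) = 1/(8694041/271084 - 85) = 1/(-14348099/271084) = -271084/14348099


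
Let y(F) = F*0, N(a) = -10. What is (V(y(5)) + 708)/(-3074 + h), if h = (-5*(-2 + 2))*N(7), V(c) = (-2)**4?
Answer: -362/1537 ≈ -0.23552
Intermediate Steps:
y(F) = 0
V(c) = 16
h = 0 (h = -5*(-2 + 2)*(-10) = -5*0*(-10) = 0*(-10) = 0)
(V(y(5)) + 708)/(-3074 + h) = (16 + 708)/(-3074 + 0) = 724/(-3074) = 724*(-1/3074) = -362/1537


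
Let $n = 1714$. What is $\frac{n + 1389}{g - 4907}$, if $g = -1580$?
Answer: $- \frac{3103}{6487} \approx -0.47834$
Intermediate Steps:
$\frac{n + 1389}{g - 4907} = \frac{1714 + 1389}{-1580 - 4907} = \frac{3103}{-6487} = 3103 \left(- \frac{1}{6487}\right) = - \frac{3103}{6487}$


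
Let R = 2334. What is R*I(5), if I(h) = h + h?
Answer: 23340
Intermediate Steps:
I(h) = 2*h
R*I(5) = 2334*(2*5) = 2334*10 = 23340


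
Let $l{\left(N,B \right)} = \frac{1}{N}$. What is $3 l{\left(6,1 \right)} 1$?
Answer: $\frac{1}{2} \approx 0.5$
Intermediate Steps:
$3 l{\left(6,1 \right)} 1 = \frac{3}{6} \cdot 1 = 3 \cdot \frac{1}{6} \cdot 1 = \frac{1}{2} \cdot 1 = \frac{1}{2}$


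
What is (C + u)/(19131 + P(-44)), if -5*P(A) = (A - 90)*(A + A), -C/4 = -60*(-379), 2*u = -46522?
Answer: -571105/83863 ≈ -6.8100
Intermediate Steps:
u = -23261 (u = (1/2)*(-46522) = -23261)
C = -90960 (C = -(-240)*(-379) = -4*22740 = -90960)
P(A) = -2*A*(-90 + A)/5 (P(A) = -(A - 90)*(A + A)/5 = -(-90 + A)*2*A/5 = -2*A*(-90 + A)/5)
(C + u)/(19131 + P(-44)) = (-90960 - 23261)/(19131 + (2/5)*(-44)*(90 - 1*(-44))) = -114221/(19131 + (2/5)*(-44)*(90 + 44)) = -114221/(19131 + (2/5)*(-44)*134) = -114221/(19131 - 11792/5) = -114221/83863/5 = -114221*5/83863 = -571105/83863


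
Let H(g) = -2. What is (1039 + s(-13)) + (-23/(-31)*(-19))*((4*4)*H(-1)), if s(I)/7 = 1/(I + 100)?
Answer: 4019008/2697 ≈ 1490.2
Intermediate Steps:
s(I) = 7/(100 + I) (s(I) = 7/(I + 100) = 7/(100 + I))
(1039 + s(-13)) + (-23/(-31)*(-19))*((4*4)*H(-1)) = (1039 + 7/(100 - 13)) + (-23/(-31)*(-19))*((4*4)*(-2)) = (1039 + 7/87) + (-23*(-1/31)*(-19))*(16*(-2)) = (1039 + 7*(1/87)) + ((23/31)*(-19))*(-32) = (1039 + 7/87) - 437/31*(-32) = 90400/87 + 13984/31 = 4019008/2697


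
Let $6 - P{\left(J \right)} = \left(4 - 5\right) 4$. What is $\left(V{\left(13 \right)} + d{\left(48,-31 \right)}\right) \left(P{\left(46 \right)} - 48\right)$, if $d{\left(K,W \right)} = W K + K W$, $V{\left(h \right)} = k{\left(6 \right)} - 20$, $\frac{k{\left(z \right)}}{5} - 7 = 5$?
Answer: $111568$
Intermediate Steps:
$P{\left(J \right)} = 10$ ($P{\left(J \right)} = 6 - \left(4 - 5\right) 4 = 6 - \left(-1\right) 4 = 6 - -4 = 6 + 4 = 10$)
$k{\left(z \right)} = 60$ ($k{\left(z \right)} = 35 + 5 \cdot 5 = 35 + 25 = 60$)
$V{\left(h \right)} = 40$ ($V{\left(h \right)} = 60 - 20 = 40$)
$d{\left(K,W \right)} = 2 K W$ ($d{\left(K,W \right)} = K W + K W = 2 K W$)
$\left(V{\left(13 \right)} + d{\left(48,-31 \right)}\right) \left(P{\left(46 \right)} - 48\right) = \left(40 + 2 \cdot 48 \left(-31\right)\right) \left(10 - 48\right) = \left(40 - 2976\right) \left(-38\right) = \left(-2936\right) \left(-38\right) = 111568$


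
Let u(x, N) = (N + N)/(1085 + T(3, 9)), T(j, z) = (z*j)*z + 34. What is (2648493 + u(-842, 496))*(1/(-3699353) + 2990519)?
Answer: 6651156191402675659058/839753131 ≈ 7.9204e+12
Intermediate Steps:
T(j, z) = 34 + j*z**2 (T(j, z) = (j*z)*z + 34 = j*z**2 + 34 = 34 + j*z**2)
u(x, N) = N/681 (u(x, N) = (N + N)/(1085 + (34 + 3*9**2)) = (2*N)/(1085 + (34 + 3*81)) = (2*N)/(1085 + (34 + 243)) = (2*N)/(1085 + 277) = (2*N)/1362 = (2*N)*(1/1362) = N/681)
(2648493 + u(-842, 496))*(1/(-3699353) + 2990519) = (2648493 + (1/681)*496)*(1/(-3699353) + 2990519) = (2648493 + 496/681)*(-1/3699353 + 2990519) = (1803624229/681)*(11062985434206/3699353) = 6651156191402675659058/839753131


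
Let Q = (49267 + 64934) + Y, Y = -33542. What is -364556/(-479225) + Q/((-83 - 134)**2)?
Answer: 55820386759/22566226025 ≈ 2.4736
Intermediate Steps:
Q = 80659 (Q = (49267 + 64934) - 33542 = 114201 - 33542 = 80659)
-364556/(-479225) + Q/((-83 - 134)**2) = -364556/(-479225) + 80659/((-83 - 134)**2) = -364556*(-1/479225) + 80659/((-217)**2) = 364556/479225 + 80659/47089 = 55820386759/22566226025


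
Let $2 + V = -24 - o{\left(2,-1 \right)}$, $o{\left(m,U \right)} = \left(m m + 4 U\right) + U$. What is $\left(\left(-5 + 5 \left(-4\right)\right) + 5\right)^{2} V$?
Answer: $-10000$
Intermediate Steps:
$o{\left(m,U \right)} = m^{2} + 5 U$ ($o{\left(m,U \right)} = \left(m^{2} + 4 U\right) + U = m^{2} + 5 U$)
$V = -25$ ($V = -2 - \left(28 - 5\right) = -2 - 23 = -25$)
$\left(\left(-5 + 5 \left(-4\right)\right) + 5\right)^{2} V = \left(\left(-5 + 5 \left(-4\right)\right) + 5\right)^{2} \left(-25\right) = \left(\left(-5 - 20\right) + 5\right)^{2} \left(-25\right) = \left(-25 + 5\right)^{2} \left(-25\right) = \left(-20\right)^{2} \left(-25\right) = 400 \left(-25\right) = -10000$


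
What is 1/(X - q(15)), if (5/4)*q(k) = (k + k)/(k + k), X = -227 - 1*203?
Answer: -5/2154 ≈ -0.0023213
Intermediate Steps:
X = -430 (X = -227 - 203 = -430)
q(k) = ⅘ (q(k) = 4*((k + k)/(k + k))/5 = 4*((2*k)/((2*k)))/5 = 4*((2*k)*(1/(2*k)))/5 = (⅘)*1 = ⅘)
1/(X - q(15)) = 1/(-430 - 1*⅘) = 1/(-430 - ⅘) = 1/(-2154/5) = -5/2154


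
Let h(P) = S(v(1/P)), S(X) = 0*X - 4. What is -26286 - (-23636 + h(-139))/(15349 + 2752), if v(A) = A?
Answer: -475779246/18101 ≈ -26285.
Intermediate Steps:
S(X) = -4 (S(X) = 0 - 4 = -4)
h(P) = -4
-26286 - (-23636 + h(-139))/(15349 + 2752) = -26286 - (-23636 - 4)/(15349 + 2752) = -26286 - (-23640)/18101 = -26286 - 1*(-23640/18101) = -26286 + 23640/18101 = -475779246/18101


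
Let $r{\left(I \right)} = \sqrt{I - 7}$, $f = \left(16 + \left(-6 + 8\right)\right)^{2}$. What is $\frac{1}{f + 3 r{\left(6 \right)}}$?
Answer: $\frac{36}{11665} - \frac{i}{34995} \approx 0.0030862 - 2.8576 \cdot 10^{-5} i$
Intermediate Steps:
$f = 324$ ($f = \left(16 + 2\right)^{2} = 18^{2} = 324$)
$r{\left(I \right)} = \sqrt{-7 + I}$
$\frac{1}{f + 3 r{\left(6 \right)}} = \frac{1}{324 + 3 \sqrt{-7 + 6}} = \frac{1}{324 + 3 \sqrt{-1}} = \frac{1}{324 + 3 i} = \frac{324 - 3 i}{104985}$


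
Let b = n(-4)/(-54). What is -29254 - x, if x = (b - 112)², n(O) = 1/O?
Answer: -1950079105/46656 ≈ -41797.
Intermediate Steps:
b = 1/216 (b = 1/(-4*(-54)) = -¼*(-1/54) = 1/216 ≈ 0.0046296)
x = 585204481/46656 (x = (1/216 - 112)² = (-24191/216)² = 585204481/46656 ≈ 12543.)
-29254 - x = -29254 - 1*585204481/46656 = -29254 - 585204481/46656 = -1950079105/46656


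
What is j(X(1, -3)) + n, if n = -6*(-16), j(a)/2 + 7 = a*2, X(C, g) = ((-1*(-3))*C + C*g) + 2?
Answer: 90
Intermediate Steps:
X(C, g) = 2 + 3*C + C*g (X(C, g) = (3*C + C*g) + 2 = 2 + 3*C + C*g)
j(a) = -14 + 4*a (j(a) = -14 + 2*(a*2) = -14 + 2*(2*a) = -14 + 4*a)
n = 96
j(X(1, -3)) + n = (-14 + 4*(2 + 3*1 + 1*(-3))) + 96 = (-14 + 4*(2 + 3 - 3)) + 96 = (-14 + 4*2) + 96 = (-14 + 8) + 96 = -6 + 96 = 90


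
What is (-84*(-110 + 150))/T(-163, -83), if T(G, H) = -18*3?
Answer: 560/9 ≈ 62.222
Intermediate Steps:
T(G, H) = -54
(-84*(-110 + 150))/T(-163, -83) = -84*(-110 + 150)/(-54) = -84*40*(-1/54) = -3360*(-1/54) = 560/9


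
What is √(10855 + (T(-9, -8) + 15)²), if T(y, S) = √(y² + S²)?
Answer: √(11225 + 30*√145) ≈ 107.64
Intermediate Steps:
T(y, S) = √(S² + y²)
√(10855 + (T(-9, -8) + 15)²) = √(10855 + (√((-8)² + (-9)²) + 15)²) = √(10855 + (√(64 + 81) + 15)²) = √(10855 + (√145 + 15)²) = √(10855 + (15 + √145)²)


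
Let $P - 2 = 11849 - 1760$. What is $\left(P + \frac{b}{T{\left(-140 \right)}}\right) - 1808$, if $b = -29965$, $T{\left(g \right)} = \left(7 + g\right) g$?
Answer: $\frac{30839899}{3724} \approx 8281.4$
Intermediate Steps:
$T{\left(g \right)} = g \left(7 + g\right)$
$P = 10091$ ($P = 2 + \left(11849 - 1760\right) = 2 + 10089 = 10091$)
$\left(P + \frac{b}{T{\left(-140 \right)}}\right) - 1808 = \left(10091 - \frac{29965}{\left(-140\right) \left(7 - 140\right)}\right) - 1808 = \left(10091 - \frac{29965}{\left(-140\right) \left(-133\right)}\right) - 1808 = \left(10091 - \frac{29965}{18620}\right) - 1808 = \left(10091 - \frac{5993}{3724}\right) - 1808 = \frac{37572891}{3724} - 1808 = \frac{30839899}{3724}$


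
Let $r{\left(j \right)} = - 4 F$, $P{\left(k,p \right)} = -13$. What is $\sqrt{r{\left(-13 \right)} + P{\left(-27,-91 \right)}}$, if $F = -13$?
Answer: $\sqrt{39} \approx 6.245$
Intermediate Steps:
$r{\left(j \right)} = 52$ ($r{\left(j \right)} = \left(-4\right) \left(-13\right) = 52$)
$\sqrt{r{\left(-13 \right)} + P{\left(-27,-91 \right)}} = \sqrt{52 - 13} = \sqrt{39}$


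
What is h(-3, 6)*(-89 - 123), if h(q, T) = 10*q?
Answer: 6360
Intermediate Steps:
h(-3, 6)*(-89 - 123) = (10*(-3))*(-89 - 123) = -30*(-212) = 6360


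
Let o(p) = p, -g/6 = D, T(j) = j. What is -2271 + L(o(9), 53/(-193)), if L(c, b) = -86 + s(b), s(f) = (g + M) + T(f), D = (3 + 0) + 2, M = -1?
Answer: -460937/193 ≈ -2388.3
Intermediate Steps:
D = 5 (D = 3 + 2 = 5)
g = -30 (g = -6*5 = -30)
s(f) = -31 + f (s(f) = (-30 - 1) + f = -31 + f)
L(c, b) = -117 + b (L(c, b) = -86 + (-31 + b) = -117 + b)
-2271 + L(o(9), 53/(-193)) = -2271 + (-117 + 53/(-193)) = -2271 + (-117 + 53*(-1/193)) = -2271 + (-117 - 53/193) = -2271 - 22634/193 = -460937/193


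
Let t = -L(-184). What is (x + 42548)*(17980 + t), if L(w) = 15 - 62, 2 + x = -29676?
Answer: 232007490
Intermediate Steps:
x = -29678 (x = -2 - 29676 = -29678)
L(w) = -47
t = 47 (t = -1*(-47) = 47)
(x + 42548)*(17980 + t) = (-29678 + 42548)*(17980 + 47) = 12870*18027 = 232007490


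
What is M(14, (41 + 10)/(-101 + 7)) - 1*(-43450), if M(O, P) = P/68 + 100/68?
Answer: 277741749/6392 ≈ 43451.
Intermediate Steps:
M(O, P) = 25/17 + P/68 (M(O, P) = P*(1/68) + 100*(1/68) = P/68 + 25/17 = 25/17 + P/68)
M(14, (41 + 10)/(-101 + 7)) - 1*(-43450) = (25/17 + ((41 + 10)/(-101 + 7))/68) - 1*(-43450) = (25/17 + (51/(-94))/68) + 43450 = (25/17 + (51*(-1/94))/68) + 43450 = (25/17 + (1/68)*(-51/94)) + 43450 = (25/17 - 3/376) + 43450 = 9349/6392 + 43450 = 277741749/6392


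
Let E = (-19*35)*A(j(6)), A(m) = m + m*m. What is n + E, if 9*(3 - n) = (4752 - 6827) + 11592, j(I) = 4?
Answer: -129190/9 ≈ -14354.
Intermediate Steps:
n = -9490/9 (n = 3 - ((4752 - 6827) + 11592)/9 = 3 - (-2075 + 11592)/9 = 3 - ⅑*9517 = 3 - 9517/9 = -9490/9 ≈ -1054.4)
A(m) = m + m²
E = -13300 (E = (-19*35)*(4*(1 + 4)) = -2660*5 = -665*20 = -13300)
n + E = -9490/9 - 13300 = -129190/9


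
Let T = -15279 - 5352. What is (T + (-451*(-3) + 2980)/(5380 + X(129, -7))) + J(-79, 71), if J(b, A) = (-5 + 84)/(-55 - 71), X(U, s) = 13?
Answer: -14019015947/679518 ≈ -20631.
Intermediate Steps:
J(b, A) = -79/126 (J(b, A) = 79/(-126) = 79*(-1/126) = -79/126)
T = -20631
(T + (-451*(-3) + 2980)/(5380 + X(129, -7))) + J(-79, 71) = (-20631 + (-451*(-3) + 2980)/(5380 + 13)) - 79/126 = (-20631 + (1353 + 2980)/5393) - 79/126 = (-20631 + 4333*(1/5393)) - 79/126 = (-20631 + 4333/5393) - 79/126 = -111258650/5393 - 79/126 = -14019015947/679518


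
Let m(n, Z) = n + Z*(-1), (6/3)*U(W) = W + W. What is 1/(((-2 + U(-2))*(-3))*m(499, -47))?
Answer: 1/6552 ≈ 0.00015263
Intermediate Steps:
U(W) = W (U(W) = (W + W)/2 = (2*W)/2 = W)
m(n, Z) = n - Z
1/(((-2 + U(-2))*(-3))*m(499, -47)) = 1/(((-2 - 2)*(-3))*(499 - 1*(-47))) = 1/((-4*(-3))*(499 + 47)) = 1/(12*546) = 1/6552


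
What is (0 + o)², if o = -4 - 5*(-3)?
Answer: 121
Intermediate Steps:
o = 11 (o = -4 + 15 = 11)
(0 + o)² = (0 + 11)² = 11² = 121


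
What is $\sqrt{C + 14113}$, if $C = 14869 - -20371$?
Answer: $\sqrt{49353} \approx 222.16$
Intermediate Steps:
$C = 35240$ ($C = 14869 + 20371 = 35240$)
$\sqrt{C + 14113} = \sqrt{35240 + 14113} = \sqrt{49353}$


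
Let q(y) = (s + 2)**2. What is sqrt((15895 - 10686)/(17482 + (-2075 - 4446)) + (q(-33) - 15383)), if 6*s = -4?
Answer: I*sqrt(16631073892910)/32883 ≈ 124.02*I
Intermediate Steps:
s = -2/3 (s = (1/6)*(-4) = -2/3 ≈ -0.66667)
q(y) = 16/9 (q(y) = (-2/3 + 2)**2 = (4/3)**2 = 16/9)
sqrt((15895 - 10686)/(17482 + (-2075 - 4446)) + (q(-33) - 15383)) = sqrt((15895 - 10686)/(17482 + (-2075 - 4446)) + (16/9 - 15383)) = sqrt(5209/(17482 - 6521) - 138431/9) = sqrt(5209/10961 - 138431/9) = sqrt(-1517295310/98649) = I*sqrt(16631073892910)/32883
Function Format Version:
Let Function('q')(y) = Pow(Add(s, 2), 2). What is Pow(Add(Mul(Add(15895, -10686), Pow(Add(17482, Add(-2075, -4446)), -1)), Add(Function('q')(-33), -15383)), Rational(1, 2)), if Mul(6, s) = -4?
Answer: Mul(Rational(1, 32883), I, Pow(16631073892910, Rational(1, 2))) ≈ Mul(124.02, I)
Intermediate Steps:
s = Rational(-2, 3) (s = Mul(Rational(1, 6), -4) = Rational(-2, 3) ≈ -0.66667)
Function('q')(y) = Rational(16, 9) (Function('q')(y) = Pow(Add(Rational(-2, 3), 2), 2) = Pow(Rational(4, 3), 2) = Rational(16, 9))
Pow(Add(Mul(Add(15895, -10686), Pow(Add(17482, Add(-2075, -4446)), -1)), Add(Function('q')(-33), -15383)), Rational(1, 2)) = Pow(Add(Mul(Add(15895, -10686), Pow(Add(17482, Add(-2075, -4446)), -1)), Add(Rational(16, 9), -15383)), Rational(1, 2)) = Pow(Add(Mul(5209, Pow(Add(17482, -6521), -1)), Rational(-138431, 9)), Rational(1, 2)) = Pow(Add(Mul(5209, Pow(10961, -1)), Rational(-138431, 9)), Rational(1, 2)) = Pow(Add(Mul(5209, Rational(1, 10961)), Rational(-138431, 9)), Rational(1, 2)) = Pow(Add(Rational(5209, 10961), Rational(-138431, 9)), Rational(1, 2)) = Pow(Rational(-1517295310, 98649), Rational(1, 2)) = Mul(Rational(1, 32883), I, Pow(16631073892910, Rational(1, 2)))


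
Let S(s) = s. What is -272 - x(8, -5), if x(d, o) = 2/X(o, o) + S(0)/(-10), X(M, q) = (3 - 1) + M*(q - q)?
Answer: -273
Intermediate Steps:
X(M, q) = 2 (X(M, q) = 2 + M*0 = 2 + 0 = 2)
x(d, o) = 1 (x(d, o) = 2/2 + 0/(-10) = 2*(1/2) + 0*(-1/10) = 1 + 0 = 1)
-272 - x(8, -5) = -272 - 1*1 = -272 - 1 = -273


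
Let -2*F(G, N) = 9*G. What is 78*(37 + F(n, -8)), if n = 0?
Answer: 2886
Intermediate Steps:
F(G, N) = -9*G/2
78*(37 + F(n, -8)) = 78*(37 - 9/2*0) = 78*(37 + 0) = 78*37 = 2886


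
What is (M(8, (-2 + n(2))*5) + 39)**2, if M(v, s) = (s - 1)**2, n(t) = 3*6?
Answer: 39438400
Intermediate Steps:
n(t) = 18
M(v, s) = (-1 + s)**2
(M(8, (-2 + n(2))*5) + 39)**2 = ((-1 + (-2 + 18)*5)**2 + 39)**2 = ((-1 + 16*5)**2 + 39)**2 = ((-1 + 80)**2 + 39)**2 = (79**2 + 39)**2 = (6241 + 39)**2 = 6280**2 = 39438400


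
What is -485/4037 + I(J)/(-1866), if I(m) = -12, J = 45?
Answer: -142761/1255507 ≈ -0.11371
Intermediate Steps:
-485/4037 + I(J)/(-1866) = -485/4037 - 12/(-1866) = -485*1/4037 - 12*(-1/1866) = -485/4037 + 2/311 = -142761/1255507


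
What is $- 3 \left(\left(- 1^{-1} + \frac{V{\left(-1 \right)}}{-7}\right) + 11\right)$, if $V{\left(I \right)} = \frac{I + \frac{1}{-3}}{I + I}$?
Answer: $- \frac{208}{7} \approx -29.714$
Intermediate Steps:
$V{\left(I \right)} = \frac{- \frac{1}{3} + I}{2 I}$ ($V{\left(I \right)} = \frac{I - \frac{1}{3}}{2 I} = \left(- \frac{1}{3} + I\right) \frac{1}{2 I} = \frac{- \frac{1}{3} + I}{2 I}$)
$- 3 \left(\left(- 1^{-1} + \frac{V{\left(-1 \right)}}{-7}\right) + 11\right) = - 3 \left(\left(- 1^{-1} + \frac{\frac{1}{6} \frac{1}{-1} \left(-1 + 3 \left(-1\right)\right)}{-7}\right) + 11\right) = - 3 \left(\left(\left(-1\right) 1 + \frac{1}{6} \left(-1\right) \left(-1 - 3\right) \left(- \frac{1}{7}\right)\right) + 11\right) = - 3 \left(\left(-1 + \frac{1}{6} \left(-1\right) \left(-4\right) \left(- \frac{1}{7}\right)\right) + 11\right) = - 3 \left(\left(-1 + \frac{2}{3} \left(- \frac{1}{7}\right)\right) + 11\right) = - 3 \left(\left(-1 - \frac{2}{21}\right) + 11\right) = - 3 \left(- \frac{23}{21} + 11\right) = \left(-3\right) \frac{208}{21} = - \frac{208}{7}$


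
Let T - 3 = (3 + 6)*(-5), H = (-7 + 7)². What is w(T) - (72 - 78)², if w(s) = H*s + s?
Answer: -78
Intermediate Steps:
H = 0 (H = 0² = 0)
T = -42 (T = 3 + (3 + 6)*(-5) = 3 + 9*(-5) = 3 - 45 = -42)
w(s) = s (w(s) = 0*s + s = 0 + s = s)
w(T) - (72 - 78)² = -42 - (72 - 78)² = -42 - 1*(-6)² = -42 - 1*36 = -42 - 36 = -78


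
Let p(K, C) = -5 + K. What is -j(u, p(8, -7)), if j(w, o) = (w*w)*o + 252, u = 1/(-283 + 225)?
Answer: -847731/3364 ≈ -252.00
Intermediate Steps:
u = -1/58 (u = 1/(-58) = -1/58 ≈ -0.017241)
j(w, o) = 252 + o*w² (j(w, o) = w²*o + 252 = o*w² + 252 = 252 + o*w²)
-j(u, p(8, -7)) = -(252 + (-5 + 8)*(-1/58)²) = -(252 + 3*(1/3364)) = -(252 + 3/3364) = -1*847731/3364 = -847731/3364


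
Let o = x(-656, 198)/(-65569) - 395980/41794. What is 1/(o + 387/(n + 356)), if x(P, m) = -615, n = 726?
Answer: -1482551415226/13502359719619 ≈ -0.10980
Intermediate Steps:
o = -12969154655/1370195393 (o = -615/(-65569) - 395980/41794 = -615*(-1/65569) - 395980*1/41794 = 615/65569 - 197990/20897 = -12969154655/1370195393 ≈ -9.4652)
1/(o + 387/(n + 356)) = 1/(-12969154655/1370195393 + 387/(726 + 356)) = 1/(-12969154655/1370195393 + 387/1082) = 1/(-13502359719619/1482551415226) = -1482551415226/13502359719619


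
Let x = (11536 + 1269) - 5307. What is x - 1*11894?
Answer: -4396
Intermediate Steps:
x = 7498 (x = 12805 - 5307 = 7498)
x - 1*11894 = 7498 - 1*11894 = 7498 - 11894 = -4396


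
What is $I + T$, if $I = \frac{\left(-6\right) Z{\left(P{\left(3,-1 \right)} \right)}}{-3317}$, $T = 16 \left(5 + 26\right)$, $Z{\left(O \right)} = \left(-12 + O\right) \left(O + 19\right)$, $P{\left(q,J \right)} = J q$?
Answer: $\frac{1643792}{3317} \approx 495.57$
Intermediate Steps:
$Z{\left(O \right)} = \left(-12 + O\right) \left(19 + O\right)$
$T = 496$ ($T = 16 \cdot 31 = 496$)
$I = - \frac{1440}{3317}$ ($I = \frac{\left(-6\right) \left(-228 + \left(\left(-1\right) 3\right)^{2} + 7 \left(\left(-1\right) 3\right)\right)}{-3317} = - 6 \left(-228 + \left(-3\right)^{2} + 7 \left(-3\right)\right) \left(- \frac{1}{3317}\right) = - 6 \left(-228 + 9 - 21\right) \left(- \frac{1}{3317}\right) = \left(-6\right) \left(-240\right) \left(- \frac{1}{3317}\right) = 1440 \left(- \frac{1}{3317}\right) = - \frac{1440}{3317} \approx -0.43413$)
$I + T = - \frac{1440}{3317} + 496 = \frac{1643792}{3317}$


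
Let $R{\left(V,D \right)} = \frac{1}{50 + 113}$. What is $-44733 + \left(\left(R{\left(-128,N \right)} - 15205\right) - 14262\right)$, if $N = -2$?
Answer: $- \frac{12094599}{163} \approx -74200.0$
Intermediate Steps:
$R{\left(V,D \right)} = \frac{1}{163}$
$-44733 + \left(\left(R{\left(-128,N \right)} - 15205\right) - 14262\right) = -44733 + \left(\left(\frac{1}{163} - 15205\right) - 14262\right) = -44733 - \frac{4803120}{163} = - \frac{12094599}{163}$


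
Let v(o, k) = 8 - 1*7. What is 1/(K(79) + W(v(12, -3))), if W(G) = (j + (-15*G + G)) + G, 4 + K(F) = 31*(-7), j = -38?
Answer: -1/272 ≈ -0.0036765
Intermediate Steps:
K(F) = -221 (K(F) = -4 + 31*(-7) = -4 - 217 = -221)
v(o, k) = 1 (v(o, k) = 8 - 7 = 1)
W(G) = -38 - 13*G (W(G) = (-38 + (-15*G + G)) + G = (-38 - 14*G) + G = -38 - 13*G)
1/(K(79) + W(v(12, -3))) = 1/(-221 + (-38 - 13*1)) = 1/(-221 + (-38 - 13)) = 1/(-221 - 51) = 1/(-272) = -1/272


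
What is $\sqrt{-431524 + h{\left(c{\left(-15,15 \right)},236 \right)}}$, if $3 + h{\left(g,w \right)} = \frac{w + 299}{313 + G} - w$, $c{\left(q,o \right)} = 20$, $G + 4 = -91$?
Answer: $\frac{i \sqrt{20518988182}}{218} \approx 657.08 i$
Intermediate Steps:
$G = -95$ ($G = -4 - 91 = -95$)
$h{\left(g,w \right)} = - \frac{355}{218} - \frac{217 w}{218}$ ($h{\left(g,w \right)} = -3 - \left(w - \frac{w + 299}{313 - 95}\right) = -3 - \left(w - \frac{299 + w}{218}\right) = -3 - \left(w - \left(299 + w\right) \frac{1}{218}\right) = -3 - \left(- \frac{299}{218} + \frac{217 w}{218}\right) = - \frac{355}{218} - \frac{217 w}{218}$)
$\sqrt{-431524 + h{\left(c{\left(-15,15 \right)},236 \right)}} = \sqrt{-431524 - \frac{51567}{218}} = \sqrt{- \frac{94123799}{218}} = \frac{i \sqrt{20518988182}}{218}$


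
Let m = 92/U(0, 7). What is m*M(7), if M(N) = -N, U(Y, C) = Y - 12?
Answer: 161/3 ≈ 53.667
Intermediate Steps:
U(Y, C) = -12 + Y
m = -23/3 (m = 92/(-12 + 0) = 92/(-12) = 92*(-1/12) = -23/3 ≈ -7.6667)
m*M(7) = -(-23)*7/3 = -23/3*(-7) = 161/3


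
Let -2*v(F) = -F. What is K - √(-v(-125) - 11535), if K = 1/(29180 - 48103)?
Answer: -1/18923 - I*√45890/2 ≈ -5.2846e-5 - 107.11*I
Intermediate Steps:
v(F) = F/2 (v(F) = -(-1)*F/2 = F/2)
K = -1/18923 (K = 1/(-18923) = -1/18923 ≈ -5.2846e-5)
K - √(-v(-125) - 11535) = -1/18923 - √(-(-125)/2 - 11535) = -1/18923 - √(-1*(-125/2) - 11535) = -1/18923 - √(125/2 - 11535) = -1/18923 - √(-22945/2) = -1/18923 - I*√45890/2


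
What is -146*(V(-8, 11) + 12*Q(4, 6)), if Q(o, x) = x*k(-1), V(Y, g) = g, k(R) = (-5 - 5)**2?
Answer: -1052806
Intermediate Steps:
k(R) = 100 (k(R) = (-10)**2 = 100)
Q(o, x) = 100*x (Q(o, x) = x*100 = 100*x)
-146*(V(-8, 11) + 12*Q(4, 6)) = -146*(11 + 12*(100*6)) = -146*(11 + 12*600) = -146*(11 + 7200) = -146*7211 = -1052806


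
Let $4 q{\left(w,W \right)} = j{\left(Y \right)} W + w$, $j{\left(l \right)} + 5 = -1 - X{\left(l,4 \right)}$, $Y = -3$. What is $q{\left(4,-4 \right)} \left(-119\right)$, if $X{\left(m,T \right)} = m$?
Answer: $-476$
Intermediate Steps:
$j{\left(l \right)} = -6 - l$ ($j{\left(l \right)} = -5 - \left(1 + l\right) = -6 - l$)
$q{\left(w,W \right)} = - \frac{3 W}{4} + \frac{w}{4}$ ($q{\left(w,W \right)} = \frac{\left(-6 - -3\right) W + w}{4} = \frac{\left(-6 + 3\right) W + w}{4} = \frac{- 3 W + w}{4} = \frac{w - 3 W}{4} = - \frac{3 W}{4} + \frac{w}{4}$)
$q{\left(4,-4 \right)} \left(-119\right) = \left(\left(- \frac{3}{4}\right) \left(-4\right) + \frac{1}{4} \cdot 4\right) \left(-119\right) = \left(3 + 1\right) \left(-119\right) = 4 \left(-119\right) = -476$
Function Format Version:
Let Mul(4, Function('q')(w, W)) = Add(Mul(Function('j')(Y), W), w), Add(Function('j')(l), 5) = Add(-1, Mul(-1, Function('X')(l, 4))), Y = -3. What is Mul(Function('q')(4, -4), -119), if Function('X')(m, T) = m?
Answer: -476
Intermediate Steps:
Function('j')(l) = Add(-6, Mul(-1, l)) (Function('j')(l) = Add(-5, Add(-1, Mul(-1, l))) = Add(-6, Mul(-1, l)))
Function('q')(w, W) = Add(Mul(Rational(-3, 4), W), Mul(Rational(1, 4), w)) (Function('q')(w, W) = Mul(Rational(1, 4), Add(Mul(Add(-6, Mul(-1, -3)), W), w)) = Mul(Rational(1, 4), Add(Mul(Add(-6, 3), W), w)) = Mul(Rational(1, 4), Add(Mul(-3, W), w)) = Mul(Rational(1, 4), Add(w, Mul(-3, W))) = Add(Mul(Rational(-3, 4), W), Mul(Rational(1, 4), w)))
Mul(Function('q')(4, -4), -119) = Mul(Add(Mul(Rational(-3, 4), -4), Mul(Rational(1, 4), 4)), -119) = Mul(Add(3, 1), -119) = Mul(4, -119) = -476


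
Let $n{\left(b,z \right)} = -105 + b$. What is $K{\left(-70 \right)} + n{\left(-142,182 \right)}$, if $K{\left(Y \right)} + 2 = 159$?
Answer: $-90$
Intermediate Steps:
$K{\left(Y \right)} = 157$ ($K{\left(Y \right)} = -2 + 159 = 157$)
$K{\left(-70 \right)} + n{\left(-142,182 \right)} = 157 - 247 = -90$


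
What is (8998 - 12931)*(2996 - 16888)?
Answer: 54637236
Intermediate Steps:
(8998 - 12931)*(2996 - 16888) = -3933*(-13892) = 54637236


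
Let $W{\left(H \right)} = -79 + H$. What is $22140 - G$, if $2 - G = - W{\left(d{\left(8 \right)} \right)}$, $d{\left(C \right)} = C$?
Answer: $22209$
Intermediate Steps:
$G = -69$ ($G = 2 - - (-79 + 8) = 2 - \left(-1\right) \left(-71\right) = 2 - 71 = -69$)
$22140 - G = 22140 - -69 = 22140 + 69 = 22209$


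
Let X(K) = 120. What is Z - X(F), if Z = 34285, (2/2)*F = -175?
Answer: 34165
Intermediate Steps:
F = -175
Z - X(F) = 34285 - 1*120 = 34285 - 120 = 34165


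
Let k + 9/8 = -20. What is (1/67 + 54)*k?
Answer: -611611/536 ≈ -1141.1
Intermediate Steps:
k = -169/8 (k = -9/8 - 20 = -169/8 ≈ -21.125)
(1/67 + 54)*k = (1/67 + 54)*(-169/8) = (3619/67)*(-169/8) = -611611/536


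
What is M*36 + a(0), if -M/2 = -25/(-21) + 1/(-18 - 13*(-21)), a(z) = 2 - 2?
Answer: -18624/217 ≈ -85.825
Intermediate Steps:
a(z) = 0
M = -1552/651 (M = -2*(-25/(-21) + 1/(-18 - 13*(-21))) = -2*(-25*(-1/21) - 1/21/(-31)) = -2*(25/21 - 1/31*(-1/21)) = -2*(25/21 + 1/651) = -2*776/651 = -1552/651 ≈ -2.3840)
M*36 + a(0) = -1552/651*36 + 0 = -18624/217 + 0 = -18624/217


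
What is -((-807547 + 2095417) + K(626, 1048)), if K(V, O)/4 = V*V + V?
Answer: -2857878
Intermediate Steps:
K(V, O) = 4*V + 4*V² (K(V, O) = 4*(V*V + V) = 4*(V² + V) = 4*(V + V²) = 4*V + 4*V²)
-((-807547 + 2095417) + K(626, 1048)) = -((-807547 + 2095417) + 4*626*(1 + 626)) = -(1287870 + 4*626*627) = -(1287870 + 1570008) = -1*2857878 = -2857878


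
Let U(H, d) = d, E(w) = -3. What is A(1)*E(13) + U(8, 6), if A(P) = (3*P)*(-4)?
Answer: 42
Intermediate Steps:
A(P) = -12*P
A(1)*E(13) + U(8, 6) = -12*1*(-3) + 6 = -12*(-3) + 6 = 36 + 6 = 42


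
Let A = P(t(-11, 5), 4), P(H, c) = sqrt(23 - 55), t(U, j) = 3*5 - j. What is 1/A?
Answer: -I*sqrt(2)/8 ≈ -0.17678*I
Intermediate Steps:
t(U, j) = 15 - j
P(H, c) = 4*I*sqrt(2) (P(H, c) = sqrt(-32) = 4*I*sqrt(2))
A = 4*I*sqrt(2) ≈ 5.6569*I
1/A = 1/(4*I*sqrt(2)) = -I*sqrt(2)/8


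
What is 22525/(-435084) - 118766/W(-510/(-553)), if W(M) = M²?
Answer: -1316844275118733/9430445700 ≈ -1.3964e+5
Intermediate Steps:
22525/(-435084) - 118766/W(-510/(-553)) = 22525/(-435084) - 118766/((-510/(-553))²) = 22525*(-1/435084) - 118766/((-510*(-1/553))²) = -22525/435084 - 118766/((510/553)²) = -22525/435084 - 118766/260100/305809 = -22525/435084 - 118766*305809/260100 = -22525/435084 - 18159855847/130050 = -1316844275118733/9430445700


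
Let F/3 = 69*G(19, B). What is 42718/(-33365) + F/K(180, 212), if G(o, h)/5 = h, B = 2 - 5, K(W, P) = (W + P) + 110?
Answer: -125042761/16749230 ≈ -7.4656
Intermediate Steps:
K(W, P) = 110 + P + W (K(W, P) = (P + W) + 110 = 110 + P + W)
B = -3
G(o, h) = 5*h
F = -3105 (F = 3*(69*(5*(-3))) = 3*(69*(-15)) = 3*(-1035) = -3105)
42718/(-33365) + F/K(180, 212) = 42718/(-33365) - 3105/(110 + 212 + 180) = 42718*(-1/33365) - 3105/502 = -42718/33365 - 3105*1/502 = -42718/33365 - 3105/502 = -125042761/16749230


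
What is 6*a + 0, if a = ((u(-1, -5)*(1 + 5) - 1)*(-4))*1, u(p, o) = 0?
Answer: 24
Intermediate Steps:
a = 4 (a = ((0*(1 + 5) - 1)*(-4))*1 = ((0*6 - 1)*(-4))*1 = ((0 - 1)*(-4))*1 = -1*(-4)*1 = 4*1 = 4)
6*a + 0 = 6*4 + 0 = 24 + 0 = 24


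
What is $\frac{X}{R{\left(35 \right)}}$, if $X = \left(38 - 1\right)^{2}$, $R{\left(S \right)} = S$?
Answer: $\frac{1369}{35} \approx 39.114$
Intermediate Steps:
$X = 1369$ ($X = 37^{2} = 1369$)
$\frac{X}{R{\left(35 \right)}} = \frac{1369}{35}$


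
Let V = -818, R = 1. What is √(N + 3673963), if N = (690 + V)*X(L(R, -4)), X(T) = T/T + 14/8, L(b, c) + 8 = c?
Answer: 3*√408179 ≈ 1916.7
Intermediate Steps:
L(b, c) = -8 + c
X(T) = 11/4 (X(T) = 1 + 14*(⅛) = 1 + 7/4 = 11/4)
N = -352 (N = (690 - 818)*(11/4) = -128*11/4 = -352)
√(N + 3673963) = √(-352 + 3673963) = √3673611 = 3*√408179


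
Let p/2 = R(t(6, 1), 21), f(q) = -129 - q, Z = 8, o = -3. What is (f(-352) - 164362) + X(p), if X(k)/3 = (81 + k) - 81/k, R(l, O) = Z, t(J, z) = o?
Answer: -2621811/16 ≈ -1.6386e+5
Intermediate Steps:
t(J, z) = -3
R(l, O) = 8
p = 16 (p = 2*8 = 16)
X(k) = 243 - 243/k + 3*k (X(k) = 3*((81 + k) - 81/k) = 3*(81 + k - 81/k) = 243 - 243/k + 3*k)
(f(-352) - 164362) + X(p) = ((-129 - 1*(-352)) - 164362) + (243 - 243/16 + 3*16) = ((-129 + 352) - 164362) + (243 - 243*1/16 + 48) = (223 - 164362) + (243 - 243/16 + 48) = -164139 + 4413/16 = -2621811/16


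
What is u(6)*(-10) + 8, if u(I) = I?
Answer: -52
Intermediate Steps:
u(6)*(-10) + 8 = 6*(-10) + 8 = -60 + 8 = -52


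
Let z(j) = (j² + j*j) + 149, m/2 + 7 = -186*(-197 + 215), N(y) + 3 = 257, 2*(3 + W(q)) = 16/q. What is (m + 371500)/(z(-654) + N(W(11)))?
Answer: 72958/171167 ≈ 0.42624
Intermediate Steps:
W(q) = -3 + 8/q (W(q) = -3 + (16/q)/2 = -3 + 8/q)
N(y) = 254 (N(y) = -3 + 257 = 254)
m = -6710 (m = -14 + 2*(-186*(-197 + 215)) = -14 + 2*(-186*18) = -14 + 2*(-3348) = -14 - 6696 = -6710)
z(j) = 149 + 2*j² (z(j) = (j² + j²) + 149 = 2*j² + 149 = 149 + 2*j²)
(m + 371500)/(z(-654) + N(W(11))) = (-6710 + 371500)/((149 + 2*(-654)²) + 254) = 364790/((149 + 2*427716) + 254) = 364790/((149 + 855432) + 254) = 364790/(855581 + 254) = 364790/855835 = 364790*(1/855835) = 72958/171167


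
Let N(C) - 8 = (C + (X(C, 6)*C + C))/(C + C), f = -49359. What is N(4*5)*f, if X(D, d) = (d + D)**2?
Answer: -17127573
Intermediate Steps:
X(D, d) = (D + d)**2
N(C) = 8 + (2*C + C*(6 + C)**2)/(2*C) (N(C) = 8 + (C + ((C + 6)**2*C + C))/(C + C) = 8 + (C + ((6 + C)**2*C + C))/((2*C)) = 8 + (C + (C*(6 + C)**2 + C))*(1/(2*C)) = 8 + (C + (C + C*(6 + C)**2))*(1/(2*C)) = 8 + (2*C + C*(6 + C)**2)*(1/(2*C)) = 8 + (2*C + C*(6 + C)**2)/(2*C))
N(4*5)*f = (9 + (6 + 4*5)**2/2)*(-49359) = (9 + (6 + 20)**2/2)*(-49359) = (9 + (1/2)*26**2)*(-49359) = (9 + (1/2)*676)*(-49359) = (9 + 338)*(-49359) = 347*(-49359) = -17127573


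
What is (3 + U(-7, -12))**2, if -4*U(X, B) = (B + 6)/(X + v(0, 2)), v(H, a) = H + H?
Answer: 1521/196 ≈ 7.7602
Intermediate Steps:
v(H, a) = 2*H
U(X, B) = -(6 + B)/(4*X) (U(X, B) = -(B + 6)/(4*(X + 2*0)) = -(6 + B)/(4*(X + 0)) = -(6 + B)/(4*X))
(3 + U(-7, -12))**2 = (3 + (1/4)*(-6 - 1*(-12))/(-7))**2 = (3 + (1/4)*(-1/7)*(-6 + 12))**2 = (3 + (1/4)*(-1/7)*6)**2 = (3 - 3/14)**2 = (39/14)**2 = 1521/196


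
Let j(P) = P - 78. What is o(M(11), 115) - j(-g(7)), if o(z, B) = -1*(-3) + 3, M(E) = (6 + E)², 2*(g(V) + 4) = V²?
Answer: 209/2 ≈ 104.50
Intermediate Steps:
g(V) = -4 + V²/2
o(z, B) = 6 (o(z, B) = 3 + 3 = 6)
j(P) = -78 + P
o(M(11), 115) - j(-g(7)) = 6 - (-78 - (-4 + (½)*7²)) = 6 - (-78 - (-4 + (½)*49)) = 6 - (-78 - (-4 + 49/2)) = 6 - (-78 - 1*41/2) = 6 - (-78 - 41/2) = 6 - 1*(-197/2) = 6 + 197/2 = 209/2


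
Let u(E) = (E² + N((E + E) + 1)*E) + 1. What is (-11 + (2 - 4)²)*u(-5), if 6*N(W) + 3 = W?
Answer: -252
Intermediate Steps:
N(W) = -½ + W/6
u(E) = 1 + E² + E*(-⅓ + E/3) (u(E) = (E² + (-½ + ((E + E) + 1)/6)*E) + 1 = (E² + (-½ + (2*E + 1)/6)*E) + 1 = (E² + (-½ + (1 + 2*E)/6)*E) + 1 = (E² + (-½ + (⅙ + E/3))*E) + 1 = (E² + (-⅓ + E/3)*E) + 1 = (E² + E*(-⅓ + E/3)) + 1 = 1 + E² + E*(-⅓ + E/3))
(-11 + (2 - 4)²)*u(-5) = (-11 + (2 - 4)²)*(1 - ⅓*(-5) + (4/3)*(-5)²) = (-11 + (-2)²)*(1 + 5/3 + (4/3)*25) = (-11 + 4)*(1 + 5/3 + 100/3) = -7*36 = -252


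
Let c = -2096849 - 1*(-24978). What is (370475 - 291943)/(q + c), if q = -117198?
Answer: -78532/2189069 ≈ -0.035875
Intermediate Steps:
c = -2071871 (c = -2096849 + 24978 = -2071871)
(370475 - 291943)/(q + c) = (370475 - 291943)/(-117198 - 2071871) = 78532/(-2189069) = 78532*(-1/2189069) = -78532/2189069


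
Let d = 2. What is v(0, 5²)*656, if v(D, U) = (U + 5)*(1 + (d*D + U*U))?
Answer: 12319680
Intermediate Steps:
v(D, U) = (5 + U)*(1 + U² + 2*D) (v(D, U) = (U + 5)*(1 + (2*D + U*U)) = (5 + U)*(1 + (2*D + U²)) = (5 + U)*(1 + (U² + 2*D)) = (5 + U)*(1 + U² + 2*D))
v(0, 5²)*656 = (5 + 5² + (5²)³ + 5*(5²)² + 10*0 + 2*0*5²)*656 = (5 + 25 + 25³ + 5*25² + 0 + 2*0*25)*656 = (5 + 25 + 15625 + 5*625 + 0 + 0)*656 = (5 + 25 + 15625 + 3125 + 0 + 0)*656 = 18780*656 = 12319680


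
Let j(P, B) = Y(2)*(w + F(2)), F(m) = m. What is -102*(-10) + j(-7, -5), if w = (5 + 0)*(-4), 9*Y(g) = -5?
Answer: 1030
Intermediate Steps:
Y(g) = -5/9 (Y(g) = (⅑)*(-5) = -5/9)
w = -20 (w = 5*(-4) = -20)
j(P, B) = 10 (j(P, B) = -5*(-20 + 2)/9 = -5/9*(-18) = 10)
-102*(-10) + j(-7, -5) = -102*(-10) + 10 = 1020 + 10 = 1030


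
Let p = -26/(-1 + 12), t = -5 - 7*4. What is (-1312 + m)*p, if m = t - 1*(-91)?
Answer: 2964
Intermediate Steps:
t = -33 (t = -5 - 28 = -33)
m = 58 (m = -33 - 1*(-91) = -33 + 91 = 58)
p = -26/11 ≈ -2.3636
(-1312 + m)*p = (-1312 + 58)*(-26/11) = -1254*(-26/11) = 2964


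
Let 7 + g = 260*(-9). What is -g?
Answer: 2347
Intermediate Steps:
g = -2347 (g = -7 + 260*(-9) = -7 - 2340 = -2347)
-g = -1*(-2347) = 2347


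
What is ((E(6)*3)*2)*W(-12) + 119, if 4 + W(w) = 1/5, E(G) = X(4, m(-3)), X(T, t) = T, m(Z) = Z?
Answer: 139/5 ≈ 27.800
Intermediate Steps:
E(G) = 4
W(w) = -19/5 (W(w) = -4 + 1/5 = -4 + ⅕ = -19/5)
((E(6)*3)*2)*W(-12) + 119 = ((4*3)*2)*(-19/5) + 119 = (12*2)*(-19/5) + 119 = 24*(-19/5) + 119 = -456/5 + 119 = 139/5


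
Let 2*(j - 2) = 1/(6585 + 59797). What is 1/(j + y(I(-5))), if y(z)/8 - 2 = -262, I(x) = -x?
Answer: -132764/275883591 ≈ -0.00048123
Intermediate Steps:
y(z) = -2080 (y(z) = 16 + 8*(-262) = 16 - 2096 = -2080)
j = 265529/132764 (j = 2 + 1/(2*(6585 + 59797)) = 2 + (½)/66382 = 2 + (½)*(1/66382) = 2 + 1/132764 = 265529/132764 ≈ 2.0000)
1/(j + y(I(-5))) = 1/(265529/132764 - 2080) = 1/(-275883591/132764) = -132764/275883591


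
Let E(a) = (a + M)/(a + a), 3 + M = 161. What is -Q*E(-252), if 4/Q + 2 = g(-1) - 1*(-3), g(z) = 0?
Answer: -47/63 ≈ -0.74603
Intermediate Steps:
M = 158 (M = -3 + 161 = 158)
E(a) = (158 + a)/(2*a) (E(a) = (a + 158)/(a + a) = (158 + a)/((2*a)) = (158 + a)*(1/(2*a)) = (158 + a)/(2*a))
Q = 4 (Q = 4/(-2 + (0 - 1*(-3))) = 4/(-2 + (0 + 3)) = 4/(-2 + 3) = 4/1 = 4*1 = 4)
-Q*E(-252) = -4*(1/2)*(158 - 252)/(-252) = -4*(1/2)*(-1/252)*(-94) = -4*47/252 = -1*47/63 = -47/63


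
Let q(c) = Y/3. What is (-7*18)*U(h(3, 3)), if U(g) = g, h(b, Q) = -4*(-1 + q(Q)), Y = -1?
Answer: -672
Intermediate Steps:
q(c) = -⅓ (q(c) = -1/3 = -1*⅓ = -⅓)
h(b, Q) = 16/3 (h(b, Q) = -4*(-1 - ⅓) = -4*(-4/3) = 16/3)
(-7*18)*U(h(3, 3)) = -7*18*(16/3) = -126*16/3 = -672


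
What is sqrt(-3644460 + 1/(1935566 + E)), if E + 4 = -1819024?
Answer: I*sqrt(49495795546323702)/116538 ≈ 1909.0*I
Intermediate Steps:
E = -1819028 (E = -4 - 1819024 = -1819028)
sqrt(-3644460 + 1/(1935566 + E)) = sqrt(-3644460 + 1/(1935566 - 1819028)) = sqrt(-3644460 + 1/116538) = sqrt(-424718079479/116538) = I*sqrt(49495795546323702)/116538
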